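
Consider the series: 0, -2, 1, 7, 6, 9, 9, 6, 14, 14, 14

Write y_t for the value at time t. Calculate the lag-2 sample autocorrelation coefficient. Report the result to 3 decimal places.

0.309

Mean ȳ = (0 − 2 + 1 + 7 + 6 + 9 + 9 + 6 + 14 + 14 + 14)/11 = 7.0909
Numerator Σ_{t=1}^{9}(y_t−ȳ)(y_{t+2}−ȳ) = 99.7107
Denominator Σ(y_t−ȳ)² = 322.9091
r_2 = 99.7107 / 322.9091 = 0.309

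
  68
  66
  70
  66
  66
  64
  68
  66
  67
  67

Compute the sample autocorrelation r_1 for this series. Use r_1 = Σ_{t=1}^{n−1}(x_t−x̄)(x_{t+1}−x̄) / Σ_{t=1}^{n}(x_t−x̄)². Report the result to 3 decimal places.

Mean x̄ = (68 + 66 + 70 + 66 + 66 + 64 + 68 + 66 + 67 + 67)/10 = 66.8000
Numerator Σ_{t=1}^{9}(x_t−x̄)(x_{t+1}−x̄) = -7.6400
Denominator Σ(x_t−x̄)² = 23.6000
r_1 = -7.6400 / 23.6000 = -0.324

-0.324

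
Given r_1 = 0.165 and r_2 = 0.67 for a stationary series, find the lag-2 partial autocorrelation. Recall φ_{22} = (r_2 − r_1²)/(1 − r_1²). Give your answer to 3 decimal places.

0.661

φ_{22} = (r_2 − r_1²) / (1 − r_1²)
r_1² = (0.165)² = 0.027225
Numerator = 0.67 − 0.0272 = 0.6428; denominator = 1 − 0.0272 = 0.9728
φ_{22} = 0.6428 / 0.9728 = 0.661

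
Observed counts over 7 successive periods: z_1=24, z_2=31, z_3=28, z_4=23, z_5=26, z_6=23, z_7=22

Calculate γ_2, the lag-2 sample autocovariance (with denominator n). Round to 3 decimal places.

-1.676

Mean z̄ = (24 + 31 + 28 + 23 + 26 + 23 + 22)/7 = 25.2857
Deviations: -1.2857, 5.7143, 2.7143, -2.2857, 0.7143, -2.2857, -3.2857
Σ_{t=1}^{5}(z_t−z̄)(z_{t+2}−z̄) = -11.7347
γ_2 = -11.7347 / 7 = -1.676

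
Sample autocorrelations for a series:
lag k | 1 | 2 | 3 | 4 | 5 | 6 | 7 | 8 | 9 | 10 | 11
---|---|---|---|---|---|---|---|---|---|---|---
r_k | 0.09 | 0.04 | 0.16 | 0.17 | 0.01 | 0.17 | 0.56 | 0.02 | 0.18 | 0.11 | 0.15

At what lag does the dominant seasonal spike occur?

The largest autocorrelation is r_7 = 0.56; the remaining lags stay at or below 0.18.
The dominant spike at lag 7 indicates a seasonal period of 7.

7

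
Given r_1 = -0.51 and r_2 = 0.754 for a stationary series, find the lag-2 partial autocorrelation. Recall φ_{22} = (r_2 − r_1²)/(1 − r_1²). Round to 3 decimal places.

0.668

φ_{22} = (r_2 − r_1²) / (1 − r_1²)
r_1² = (-0.51)² = 0.2601
Numerator = 0.754 − 0.2601 = 0.4939; denominator = 1 − 0.2601 = 0.7399
φ_{22} = 0.4939 / 0.7399 = 0.668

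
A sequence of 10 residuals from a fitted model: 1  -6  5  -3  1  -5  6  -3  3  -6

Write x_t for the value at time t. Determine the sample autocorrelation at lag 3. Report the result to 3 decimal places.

Mean x̄ = (1 − 6 + 5 − 3 + 1 − 5 + 6 − 3 + 3 − 6)/10 = -0.7000
Σ(x_t−x̄)(x_{t+3}−x̄) = (-3.9100) + (-9.0100) + (-24.5100) + (-15.4100) + (-3.9100) + (-15.9100) + (-35.5100) = -108.1700
Denominator Σ(x_t−x̄)² = 182.1000
r_3 = -108.1700 / 182.1000 = -0.594

-0.594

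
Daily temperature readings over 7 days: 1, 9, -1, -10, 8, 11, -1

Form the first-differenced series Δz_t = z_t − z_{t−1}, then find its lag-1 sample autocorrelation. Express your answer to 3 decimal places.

First differences Δz: 8, -10, -9, 18, 3, -12
Mean of differences = -0.3333
Numerator Σ(Δz_t−Δz̄)(Δz_{t+1}−Δz̄) = -133.4444
Denominator Σ(Δz_t−Δz̄)² = 721.3333
r_1(Δz) = -133.4444 / 721.3333 = -0.185

-0.185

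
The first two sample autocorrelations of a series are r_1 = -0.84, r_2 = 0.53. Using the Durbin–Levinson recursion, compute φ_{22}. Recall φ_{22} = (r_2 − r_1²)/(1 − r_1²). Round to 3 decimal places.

φ_{22} = (r_2 − r_1²) / (1 − r_1²)
r_1² = (-0.84)² = 0.7056
Numerator = 0.53 − 0.7056 = -0.1756; denominator = 1 − 0.7056 = 0.2944
φ_{22} = -0.1756 / 0.2944 = -0.596

-0.596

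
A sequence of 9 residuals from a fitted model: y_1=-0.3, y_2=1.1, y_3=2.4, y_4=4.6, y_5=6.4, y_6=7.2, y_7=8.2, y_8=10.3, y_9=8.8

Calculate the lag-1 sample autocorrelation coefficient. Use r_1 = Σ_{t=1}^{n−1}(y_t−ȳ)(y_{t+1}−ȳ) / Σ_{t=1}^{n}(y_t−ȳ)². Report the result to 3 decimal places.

Mean ȳ = (-0.3 + 1.1 + 2.4 + 4.6 + 6.4 + 7.2 + 8.2 + 10.3 + 8.8)/9 = 5.4111
Numerator Σ_{t=1}^{8}(y_t−ȳ)(y_{t+1}−ȳ) = 76.2032
Denominator Σ(y_t−ȳ)² = 108.2689
r_1 = 76.2032 / 108.2689 = 0.704

0.704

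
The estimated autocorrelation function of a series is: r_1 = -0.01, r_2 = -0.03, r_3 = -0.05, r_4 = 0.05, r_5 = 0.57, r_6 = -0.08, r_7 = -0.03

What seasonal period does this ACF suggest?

5

The largest autocorrelation is r_5 = 0.57; the remaining lags stay at or below 0.05.
The dominant spike at lag 5 indicates a seasonal period of 5.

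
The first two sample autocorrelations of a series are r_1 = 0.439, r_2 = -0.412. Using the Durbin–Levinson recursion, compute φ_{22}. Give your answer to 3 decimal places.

-0.749

φ_{22} = (r_2 − r_1²) / (1 − r_1²)
r_1² = (0.439)² = 0.192721
Numerator = -0.412 − 0.1927 = -0.6047; denominator = 1 − 0.1927 = 0.8073
φ_{22} = -0.6047 / 0.8073 = -0.749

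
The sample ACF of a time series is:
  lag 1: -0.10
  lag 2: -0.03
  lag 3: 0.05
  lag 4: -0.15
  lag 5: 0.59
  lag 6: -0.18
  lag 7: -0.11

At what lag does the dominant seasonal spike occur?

5

The largest autocorrelation is r_5 = 0.59; the remaining lags stay at or below 0.05.
The dominant spike at lag 5 indicates a seasonal period of 5.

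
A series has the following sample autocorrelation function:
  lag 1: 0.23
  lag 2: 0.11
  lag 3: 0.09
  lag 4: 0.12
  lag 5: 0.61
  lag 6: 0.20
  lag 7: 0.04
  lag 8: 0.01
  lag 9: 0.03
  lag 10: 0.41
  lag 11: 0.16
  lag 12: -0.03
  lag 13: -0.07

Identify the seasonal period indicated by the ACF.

The largest autocorrelation is r_5 = 0.61, with a weaker echo at lag 10 (0.41); the remaining lags stay at or below 0.23. The elevated value at lag 1 (0.23), dropping to 0.11 at lag 2, reflects decaying short-term dependence rather than seasonality.
The dominant spike at lag 5 indicates a seasonal period of 5.

5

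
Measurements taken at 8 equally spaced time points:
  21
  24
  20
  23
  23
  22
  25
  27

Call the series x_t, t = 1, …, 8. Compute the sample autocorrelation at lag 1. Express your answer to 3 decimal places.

0.032

Mean x̄ = (21 + 24 + 20 + 23 + 23 + 22 + 25 + 27)/8 = 23.1250
Deviations from mean: -2.1250, 0.8750, -3.1250, -0.1250, -0.1250, -1.1250, 1.8750, 3.8750
Σ(x_t−x̄)(x_{t+1}−x̄) = (-1.8594) + (-2.7344) + (0.3906) + (0.0156) + (0.1406) + (-2.1094) + (7.2656) = 1.1094
Denominator Σ(x_t−x̄)² = 34.8750
r_1 = 1.1094 / 34.8750 = 0.032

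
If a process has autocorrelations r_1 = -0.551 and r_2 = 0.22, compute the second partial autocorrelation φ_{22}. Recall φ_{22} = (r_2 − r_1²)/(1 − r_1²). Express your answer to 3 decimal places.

-0.120

φ_{22} = (r_2 − r_1²) / (1 − r_1²)
r_1² = (-0.551)² = 0.303601
Numerator = 0.22 − 0.3036 = -0.0836; denominator = 1 − 0.3036 = 0.6964
φ_{22} = -0.0836 / 0.6964 = -0.120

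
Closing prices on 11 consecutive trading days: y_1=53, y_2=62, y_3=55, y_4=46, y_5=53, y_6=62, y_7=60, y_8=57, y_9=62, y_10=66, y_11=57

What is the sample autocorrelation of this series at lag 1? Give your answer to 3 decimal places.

Mean ȳ = (53 + 62 + 55 + 46 + 53 + 62 + 60 + 57 + 62 + 66 + 57)/11 = 57.5455
Numerator Σ_{t=1}^{10}(y_t−ȳ)(y_{t+1}−ȳ) = 70.2479
Denominator Σ(y_t−ȳ)² = 318.7273
r_1 = 70.2479 / 318.7273 = 0.220

0.220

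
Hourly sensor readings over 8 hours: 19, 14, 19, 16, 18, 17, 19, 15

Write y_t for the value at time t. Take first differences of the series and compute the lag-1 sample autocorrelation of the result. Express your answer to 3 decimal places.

-0.679

First differences Δy: -5, 5, -3, 2, -1, 2, -4
Mean of differences = -0.5714
Numerator Σ(Δy_t−Δȳ)(Δy_{t+1}−Δȳ) = -55.4694
Denominator Σ(Δy_t−Δȳ)² = 81.7143
r_1(Δy) = -55.4694 / 81.7143 = -0.679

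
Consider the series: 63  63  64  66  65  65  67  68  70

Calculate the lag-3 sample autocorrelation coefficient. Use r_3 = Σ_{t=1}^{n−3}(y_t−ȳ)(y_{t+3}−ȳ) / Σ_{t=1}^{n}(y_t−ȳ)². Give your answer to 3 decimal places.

Mean ȳ = (63 + 63 + 64 + 66 + 65 + 65 + 67 + 68 + 70)/9 = 65.6667
Σ(y_t−ȳ)(y_{t+3}−ȳ) = (-0.8889) + (1.7778) + (1.1111) + (0.4444) + (-1.5556) + (-2.8889) = -2.0000
Denominator Σ(y_t−ȳ)² = 44.0000
r_3 = -2.0000 / 44.0000 = -0.045

-0.045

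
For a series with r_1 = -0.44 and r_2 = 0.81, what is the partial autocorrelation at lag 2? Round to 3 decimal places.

φ_{22} = (r_2 − r_1²) / (1 − r_1²)
r_1² = (-0.44)² = 0.1936
Numerator = 0.81 − 0.1936 = 0.6164; denominator = 1 − 0.1936 = 0.8064
φ_{22} = 0.6164 / 0.8064 = 0.764

0.764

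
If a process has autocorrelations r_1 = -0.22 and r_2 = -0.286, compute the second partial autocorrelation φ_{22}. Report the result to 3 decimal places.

φ_{22} = (r_2 − r_1²) / (1 − r_1²)
r_1² = (-0.22)² = 0.0484
Numerator = -0.286 − 0.0484 = -0.3344; denominator = 1 − 0.0484 = 0.9516
φ_{22} = -0.3344 / 0.9516 = -0.351

-0.351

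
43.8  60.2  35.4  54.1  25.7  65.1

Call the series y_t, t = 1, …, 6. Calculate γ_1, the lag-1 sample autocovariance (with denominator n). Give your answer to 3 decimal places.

-134.966

Mean ȳ = (43.8 + 60.2 + 35.4 + 54.1 + 25.7 + 65.1)/6 = 47.3833
Σ_{t=1}^{5}(y_t−ȳ)(y_{t+1}−ȳ) = -809.7969
γ_1 = -809.7969 / 6 = -134.966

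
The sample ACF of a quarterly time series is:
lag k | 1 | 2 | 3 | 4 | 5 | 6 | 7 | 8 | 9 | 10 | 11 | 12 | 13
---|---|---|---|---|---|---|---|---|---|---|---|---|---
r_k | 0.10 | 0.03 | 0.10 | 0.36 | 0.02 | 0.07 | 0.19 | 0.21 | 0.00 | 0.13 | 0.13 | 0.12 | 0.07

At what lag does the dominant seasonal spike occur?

The largest autocorrelation is r_4 = 0.36, with a weaker echo at lag 8 (0.21); the remaining lags stay at or below 0.19.
The dominant spike at lag 4 indicates a seasonal period of 4.

4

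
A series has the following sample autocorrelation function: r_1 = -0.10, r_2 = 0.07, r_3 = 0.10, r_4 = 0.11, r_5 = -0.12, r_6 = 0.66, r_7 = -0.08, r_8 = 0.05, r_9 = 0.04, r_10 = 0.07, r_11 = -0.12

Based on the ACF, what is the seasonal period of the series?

6

The largest autocorrelation is r_6 = 0.66; the remaining lags stay at or below 0.11.
The dominant spike at lag 6 indicates a seasonal period of 6.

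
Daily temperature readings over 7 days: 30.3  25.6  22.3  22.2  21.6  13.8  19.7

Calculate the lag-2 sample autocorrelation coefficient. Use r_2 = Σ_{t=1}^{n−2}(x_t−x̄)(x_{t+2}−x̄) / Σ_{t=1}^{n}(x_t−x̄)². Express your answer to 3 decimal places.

0.015

Mean x̄ = (30.3 + 25.6 + 22.3 + 22.2 + 21.6 + 13.8 + 19.7)/7 = 22.2143
Deviations from mean: 8.0857, 3.3857, 0.0857, -0.0143, -0.6143, -8.4143, -2.5143
Σ(x_t−x̄)(x_{t+2}−x̄) = (0.6931) + (-0.0484) + (-0.0527) + (0.1202) + (1.5445) = 2.2567
Denominator Σ(x_t−x̄)² = 154.3486
r_2 = 2.2567 / 154.3486 = 0.015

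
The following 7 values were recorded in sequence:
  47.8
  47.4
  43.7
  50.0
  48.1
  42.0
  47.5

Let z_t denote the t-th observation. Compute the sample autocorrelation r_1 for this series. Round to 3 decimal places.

-0.369

Mean z̄ = (47.8 + 47.4 + 43.7 + 50.0 + 48.1 + 42.0 + 47.5)/7 = 46.6429
Numerator Σ_{t=1}^{6}(z_t−z̄)(z_{t+1}−z̄) = -17.0847
Denominator Σ(z_t−z̄)² = 46.2571
r_1 = -17.0847 / 46.2571 = -0.369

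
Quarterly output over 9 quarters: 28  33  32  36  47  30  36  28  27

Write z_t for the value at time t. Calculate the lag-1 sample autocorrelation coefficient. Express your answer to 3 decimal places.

Mean z̄ = (28 + 33 + 32 + 36 + 47 + 30 + 36 + 28 + 27)/9 = 33.0000
Numerator Σ_{t=1}^{8}(z_t−z̄)(z_{t+1}−z̄) = 3.0000
Denominator Σ(z_t−z̄)² = 310.0000
r_1 = 3.0000 / 310.0000 = 0.010

0.010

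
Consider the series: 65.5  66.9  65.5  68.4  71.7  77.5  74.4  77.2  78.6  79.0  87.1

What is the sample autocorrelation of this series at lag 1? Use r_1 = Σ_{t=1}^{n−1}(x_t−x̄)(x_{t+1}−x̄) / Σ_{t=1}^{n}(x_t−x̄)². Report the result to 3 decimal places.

0.589

Mean x̄ = (65.5 + 66.9 + 65.5 + 68.4 + 71.7 + 77.5 + 74.4 + 77.2 + 78.6 + 79.0 + 87.1)/11 = 73.8000
Numerator Σ_{t=1}^{10}(x_t−x̄)(x_{t+1}−x̄) = 277.6300
Denominator Σ(x_t−x̄)² = 471.5400
r_1 = 277.6300 / 471.5400 = 0.589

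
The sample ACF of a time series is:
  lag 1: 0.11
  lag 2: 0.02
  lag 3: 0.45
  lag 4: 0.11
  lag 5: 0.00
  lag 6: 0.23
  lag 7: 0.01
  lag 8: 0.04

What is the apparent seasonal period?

The largest autocorrelation is r_3 = 0.45, with a weaker echo at lag 6 (0.23); the remaining lags stay at or below 0.11.
The dominant spike at lag 3 indicates a seasonal period of 3.

3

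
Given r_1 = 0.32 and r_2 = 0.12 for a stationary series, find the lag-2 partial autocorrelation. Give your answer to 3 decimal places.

0.020

φ_{22} = (r_2 − r_1²) / (1 − r_1²)
r_1² = (0.32)² = 0.1024
Numerator = 0.12 − 0.1024 = 0.0176; denominator = 1 − 0.1024 = 0.8976
φ_{22} = 0.0176 / 0.8976 = 0.020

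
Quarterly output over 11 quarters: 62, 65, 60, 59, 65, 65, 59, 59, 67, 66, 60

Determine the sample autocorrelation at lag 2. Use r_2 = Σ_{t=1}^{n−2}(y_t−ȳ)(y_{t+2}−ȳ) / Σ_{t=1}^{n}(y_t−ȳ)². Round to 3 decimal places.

Mean ȳ = (62 + 65 + 60 + 59 + 65 + 65 + 59 + 59 + 67 + 66 + 60)/11 = 62.4545
Numerator Σ_{t=1}^{9}(y_t−ȳ)(y_{t+2}−ȳ) = -79.4132
Denominator Σ(y_t−ȳ)² = 100.7273
r_2 = -79.4132 / 100.7273 = -0.788

-0.788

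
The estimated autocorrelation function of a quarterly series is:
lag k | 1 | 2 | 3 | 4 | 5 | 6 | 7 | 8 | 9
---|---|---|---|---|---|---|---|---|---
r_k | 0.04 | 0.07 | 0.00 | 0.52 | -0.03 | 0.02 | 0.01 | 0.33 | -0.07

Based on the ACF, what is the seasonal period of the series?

The largest autocorrelation is r_4 = 0.52, with a weaker echo at lag 8 (0.33); the remaining lags stay at or below 0.07.
The dominant spike at lag 4 indicates a seasonal period of 4.

4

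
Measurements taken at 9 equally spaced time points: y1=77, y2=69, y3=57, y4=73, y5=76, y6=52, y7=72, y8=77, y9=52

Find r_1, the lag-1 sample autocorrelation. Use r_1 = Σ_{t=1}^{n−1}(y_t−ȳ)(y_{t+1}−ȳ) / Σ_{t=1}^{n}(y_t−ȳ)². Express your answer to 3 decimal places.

-0.355

Mean ȳ = (77 + 69 + 57 + 73 + 76 + 52 + 72 + 77 + 52)/9 = 67.2222
Numerator Σ_{t=1}^{8}(y_t−ȳ)(y_{t+1}−ȳ) = -317.6049
Denominator Σ(y_t−ȳ)² = 895.5556
r_1 = -317.6049 / 895.5556 = -0.355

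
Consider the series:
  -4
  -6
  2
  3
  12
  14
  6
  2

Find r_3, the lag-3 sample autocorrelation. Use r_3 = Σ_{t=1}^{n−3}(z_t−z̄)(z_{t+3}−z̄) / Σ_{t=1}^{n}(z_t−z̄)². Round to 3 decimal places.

Mean z̄ = (-4 − 6 + 2 + 3 + 12 + 14 + 6 + 2)/8 = 3.6250
Deviations from mean: -7.6250, -9.6250, -1.6250, -0.6250, 8.3750, 10.3750, 2.3750, -1.6250
Σ(z_t−z̄)(z_{t+3}−z̄) = (4.7656) + (-80.6094) + (-16.8594) + (-1.4844) + (-13.6094) = -107.7969
Denominator Σ(z_t−z̄)² = 339.8750
r_3 = -107.7969 / 339.8750 = -0.317

-0.317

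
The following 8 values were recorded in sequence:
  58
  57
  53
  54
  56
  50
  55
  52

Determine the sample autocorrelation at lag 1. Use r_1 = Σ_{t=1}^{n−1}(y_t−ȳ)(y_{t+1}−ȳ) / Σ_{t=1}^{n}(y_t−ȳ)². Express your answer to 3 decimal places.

Mean ȳ = (58 + 57 + 53 + 54 + 56 + 50 + 55 + 52)/8 = 54.3750
Deviations from mean: 3.6250, 2.6250, -1.3750, -0.3750, 1.6250, -4.3750, 0.6250, -2.3750
Numerator Σ_{t=1}^{7}(y_t−ȳ)(y_{t+1}−ȳ) = -5.5156
Denominator Σ(y_t−ȳ)² = 49.8750
r_1 = -5.5156 / 49.8750 = -0.111

-0.111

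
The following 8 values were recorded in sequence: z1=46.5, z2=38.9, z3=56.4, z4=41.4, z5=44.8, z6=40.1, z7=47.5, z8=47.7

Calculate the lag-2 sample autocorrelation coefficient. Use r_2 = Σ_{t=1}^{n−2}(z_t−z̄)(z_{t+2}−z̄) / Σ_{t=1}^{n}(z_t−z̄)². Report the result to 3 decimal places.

0.179

Mean z̄ = (46.5 + 38.9 + 56.4 + 41.4 + 44.8 + 40.1 + 47.5 + 47.7)/8 = 45.4125
Deviations from mean: 1.0875, -6.5125, 10.9875, -4.0125, -0.6125, -5.3125, 2.0875, 2.2875
Numerator Σ_{t=1}^{6}(z_t−z̄)(z_{t+2}−z̄) = 39.2359
Denominator Σ(z_t−z̄)² = 218.6088
r_2 = 39.2359 / 218.6088 = 0.179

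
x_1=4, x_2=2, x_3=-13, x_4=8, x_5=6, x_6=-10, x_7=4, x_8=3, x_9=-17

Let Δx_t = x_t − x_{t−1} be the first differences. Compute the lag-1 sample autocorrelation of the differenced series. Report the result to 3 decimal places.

First differences Δx: -2, -15, 21, -2, -16, 14, -1, -20
Mean of differences = -2.6250
Numerator Σ(Δx_t−Δx̄)(Δx_{t+1}−Δx̄) = -517.2656
Denominator Σ(Δx_t−Δx̄)² = 1471.8750
r_1(Δx) = -517.2656 / 1471.8750 = -0.351

-0.351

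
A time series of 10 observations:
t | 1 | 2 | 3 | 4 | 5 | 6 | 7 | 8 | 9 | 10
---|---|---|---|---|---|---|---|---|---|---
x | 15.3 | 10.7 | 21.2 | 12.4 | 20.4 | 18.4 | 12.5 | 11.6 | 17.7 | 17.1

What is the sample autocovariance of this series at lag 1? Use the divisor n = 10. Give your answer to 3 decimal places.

Mean x̄ = (15.3 + 10.7 + 21.2 + 12.4 + 20.4 + 18.4 + 12.5 + 11.6 + 17.7 + 17.1)/10 = 15.7300
Σ_{t=1}^{9}(x_t−x̄)(x_{t+1}−x̄) = -47.3699
γ_1 = -47.3699 / 10 = -4.737

-4.737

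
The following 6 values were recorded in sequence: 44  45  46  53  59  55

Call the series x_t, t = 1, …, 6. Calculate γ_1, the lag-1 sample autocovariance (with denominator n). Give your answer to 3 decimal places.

18.148

Mean x̄ = (44 + 45 + 46 + 53 + 59 + 55)/6 = 50.3333
Σ_{t=1}^{5}(x_t−x̄)(x_{t+1}−x̄) = 108.8889
γ_1 = 108.8889 / 6 = 18.148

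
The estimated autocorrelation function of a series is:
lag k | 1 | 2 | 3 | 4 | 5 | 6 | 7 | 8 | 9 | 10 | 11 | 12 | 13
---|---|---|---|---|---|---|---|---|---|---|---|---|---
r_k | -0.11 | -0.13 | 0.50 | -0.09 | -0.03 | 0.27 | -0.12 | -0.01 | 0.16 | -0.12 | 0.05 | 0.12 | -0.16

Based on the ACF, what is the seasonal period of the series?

3

The largest autocorrelation is r_3 = 0.50, with weaker echoes at lags 6 (0.27) and 9 (0.16); the remaining lags stay at or below 0.12.
The dominant spike at lag 3 indicates a seasonal period of 3.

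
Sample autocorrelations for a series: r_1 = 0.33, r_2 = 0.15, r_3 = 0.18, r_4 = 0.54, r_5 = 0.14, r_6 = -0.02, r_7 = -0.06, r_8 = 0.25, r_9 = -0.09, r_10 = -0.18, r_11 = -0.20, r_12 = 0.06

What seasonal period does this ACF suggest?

4

The largest autocorrelation is r_4 = 0.54; the remaining lags stay at or below 0.33. The elevated value at lag 1 (0.33), dropping to 0.15 at lag 2, reflects decaying short-term dependence rather than seasonality.
The dominant spike at lag 4 indicates a seasonal period of 4.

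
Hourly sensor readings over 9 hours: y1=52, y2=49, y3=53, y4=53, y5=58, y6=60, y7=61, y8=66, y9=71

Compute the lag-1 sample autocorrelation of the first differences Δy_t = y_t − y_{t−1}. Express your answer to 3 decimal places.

First differences Δy: -3, 4, 0, 5, 2, 1, 5, 5
Mean of differences = 2.3750
Numerator Σ(Δy_t−Δȳ)(Δy_{t+1}−Δȳ) = -16.0156
Denominator Σ(Δy_t−Δȳ)² = 59.8750
r_1(Δy) = -16.0156 / 59.8750 = -0.267

-0.267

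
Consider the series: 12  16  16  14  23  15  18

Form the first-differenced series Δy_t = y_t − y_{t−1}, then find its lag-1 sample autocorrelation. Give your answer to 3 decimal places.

-0.679

First differences Δy: 4, 0, -2, 9, -8, 3
Mean of differences = 1.0000
Numerator Σ(Δy_t−Δȳ)(Δy_{t+1}−Δȳ) = -114.0000
Denominator Σ(Δy_t−Δȳ)² = 168.0000
r_1(Δy) = -114.0000 / 168.0000 = -0.679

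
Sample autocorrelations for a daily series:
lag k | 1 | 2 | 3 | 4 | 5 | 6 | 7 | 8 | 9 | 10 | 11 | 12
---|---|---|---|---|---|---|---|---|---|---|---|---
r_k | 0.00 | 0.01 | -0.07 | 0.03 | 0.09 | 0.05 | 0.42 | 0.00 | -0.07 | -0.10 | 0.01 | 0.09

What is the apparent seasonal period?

The largest autocorrelation is r_7 = 0.42; the remaining lags stay at or below 0.09.
The dominant spike at lag 7 indicates a seasonal period of 7.

7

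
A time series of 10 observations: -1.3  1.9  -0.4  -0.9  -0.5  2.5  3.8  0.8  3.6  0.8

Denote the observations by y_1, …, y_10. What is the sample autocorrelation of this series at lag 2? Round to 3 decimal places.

Mean ȳ = (-1.3 + 1.9 − 0.4 − 0.9 − 0.5 + 2.5 + 3.8 + 0.8 + 3.6 + 0.8)/10 = 1.0300
Numerator Σ_{t=1}^{8}(y_t−ȳ)(y_{t+2}−ȳ) = 3.5992
Denominator Σ(y_t−ȳ)² = 30.8410
r_2 = 3.5992 / 30.8410 = 0.117

0.117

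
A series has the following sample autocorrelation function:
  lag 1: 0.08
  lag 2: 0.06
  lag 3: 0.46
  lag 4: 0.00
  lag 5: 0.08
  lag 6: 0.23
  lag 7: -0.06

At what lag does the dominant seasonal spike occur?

3

The largest autocorrelation is r_3 = 0.46, with a weaker echo at lag 6 (0.23); the remaining lags stay at or below 0.08.
The dominant spike at lag 3 indicates a seasonal period of 3.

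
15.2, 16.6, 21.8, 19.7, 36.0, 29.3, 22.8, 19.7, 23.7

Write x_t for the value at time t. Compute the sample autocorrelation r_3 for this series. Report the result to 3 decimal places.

Mean x̄ = (15.2 + 16.6 + 21.8 + 19.7 + 36.0 + 29.3 + 22.8 + 19.7 + 23.7)/9 = 22.7556
Σ(x_t−x̄)(x_{t+3}−x̄) = (23.0864) + (-81.5269) + (-6.2536) + (-0.1358) + (-40.4691) + (6.1809) = -99.1181
Denominator Σ(x_t−x̄)² = 333.7022
r_3 = -99.1181 / 333.7022 = -0.297

-0.297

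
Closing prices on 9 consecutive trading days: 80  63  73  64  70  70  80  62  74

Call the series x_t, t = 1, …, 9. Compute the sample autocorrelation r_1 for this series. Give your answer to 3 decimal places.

Mean x̄ = (80 + 63 + 73 + 64 + 70 + 70 + 80 + 62 + 74)/9 = 70.6667
Numerator Σ_{t=1}^{8}(x_t−x̄)(x_{t+1}−x̄) = -216.1111
Denominator Σ(x_t−x̄)² = 370.0000
r_1 = -216.1111 / 370.0000 = -0.584

-0.584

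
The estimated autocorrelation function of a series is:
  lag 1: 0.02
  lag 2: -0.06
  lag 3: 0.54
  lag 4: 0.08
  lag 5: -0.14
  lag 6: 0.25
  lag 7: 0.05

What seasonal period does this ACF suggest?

3

The largest autocorrelation is r_3 = 0.54, with a weaker echo at lag 6 (0.25); the remaining lags stay at or below 0.08.
The dominant spike at lag 3 indicates a seasonal period of 3.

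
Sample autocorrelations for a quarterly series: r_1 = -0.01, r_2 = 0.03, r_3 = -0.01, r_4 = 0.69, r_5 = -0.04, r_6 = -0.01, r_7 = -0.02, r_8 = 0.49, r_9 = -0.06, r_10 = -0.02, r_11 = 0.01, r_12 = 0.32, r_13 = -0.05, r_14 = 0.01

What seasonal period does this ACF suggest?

4

The largest autocorrelation is r_4 = 0.69, with weaker echoes at lags 8 (0.49) and 12 (0.32); the remaining lags stay at or below 0.03.
The dominant spike at lag 4 indicates a seasonal period of 4.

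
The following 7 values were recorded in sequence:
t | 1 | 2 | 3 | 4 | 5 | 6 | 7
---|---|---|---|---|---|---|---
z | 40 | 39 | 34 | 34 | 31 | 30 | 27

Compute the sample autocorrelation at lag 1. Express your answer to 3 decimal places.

Mean z̄ = (40 + 39 + 34 + 34 + 31 + 30 + 27)/7 = 33.5714
Deviations from mean: 6.4286, 5.4286, 0.4286, 0.4286, -2.5714, -3.5714, -6.5714
Σ(z_t−z̄)(z_{t+1}−z̄) = (34.8980) + (2.3265) + (0.1837) + (-1.1020) + (9.1837) + (23.4694) = 68.9592
Denominator Σ(z_t−z̄)² = 133.7143
r_1 = 68.9592 / 133.7143 = 0.516

0.516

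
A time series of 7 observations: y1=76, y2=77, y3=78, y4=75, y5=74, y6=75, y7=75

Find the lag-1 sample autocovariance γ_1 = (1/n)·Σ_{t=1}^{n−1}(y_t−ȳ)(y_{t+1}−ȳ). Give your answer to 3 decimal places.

Mean ȳ = (76 + 77 + 78 + 75 + 74 + 75 + 75)/7 = 75.7143
Σ_{t=1}^{6}(y_t−ȳ)(y_{t+1}−ȳ) = 4.6327
γ_1 = 4.6327 / 7 = 0.662

0.662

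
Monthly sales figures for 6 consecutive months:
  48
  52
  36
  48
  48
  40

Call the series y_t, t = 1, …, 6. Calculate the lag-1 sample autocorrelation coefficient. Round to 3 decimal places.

Mean ȳ = (48 + 52 + 36 + 48 + 48 + 40)/6 = 45.3333
Deviations from mean: 2.6667, 6.6667, -9.3333, 2.6667, 2.6667, -5.3333
Numerator Σ_{t=1}^{5}(y_t−ȳ)(y_{t+1}−ȳ) = -76.4444
Denominator Σ(y_t−ȳ)² = 181.3333
r_1 = -76.4444 / 181.3333 = -0.422

-0.422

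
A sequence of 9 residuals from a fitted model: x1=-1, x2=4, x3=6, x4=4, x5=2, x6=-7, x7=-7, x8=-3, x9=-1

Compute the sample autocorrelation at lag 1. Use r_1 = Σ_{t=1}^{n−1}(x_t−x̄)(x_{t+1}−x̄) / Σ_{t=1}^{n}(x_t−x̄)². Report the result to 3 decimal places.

Mean x̄ = (-1 + 4 + 6 + 4 + 2 − 7 − 7 − 3 − 1)/9 = -0.3333
Numerator Σ_{t=1}^{8}(x_t−x̄)(x_{t+1}−x̄) = 110.5556
Denominator Σ(x_t−x̄)² = 180.0000
r_1 = 110.5556 / 180.0000 = 0.614

0.614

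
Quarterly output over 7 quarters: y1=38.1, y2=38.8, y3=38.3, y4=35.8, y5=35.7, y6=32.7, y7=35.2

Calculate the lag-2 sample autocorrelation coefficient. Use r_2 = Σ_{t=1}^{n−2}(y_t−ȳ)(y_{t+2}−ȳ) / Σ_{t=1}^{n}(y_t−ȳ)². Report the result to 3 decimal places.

Mean ȳ = (38.1 + 38.8 + 38.3 + 35.8 + 35.7 + 32.7 + 35.2)/7 = 36.3714
Deviations from mean: 1.7286, 2.4286, 1.9286, -0.5714, -0.6714, -3.6714, -1.1714
Σ(y_t−ȳ)(y_{t+2}−ȳ) = (3.3337) + (-1.3878) + (-1.2949) + (2.0980) + (0.7865) = 3.5355
Denominator Σ(y_t−ȳ)² = 28.2343
r_2 = 3.5355 / 28.2343 = 0.125

0.125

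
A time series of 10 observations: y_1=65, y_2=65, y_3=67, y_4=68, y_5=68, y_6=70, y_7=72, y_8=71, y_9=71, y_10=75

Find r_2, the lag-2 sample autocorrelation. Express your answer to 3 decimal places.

0.322

Mean ȳ = (65 + 65 + 67 + 68 + 68 + 70 + 72 + 71 + 71 + 75)/10 = 69.2000
Numerator Σ_{t=1}^{8}(y_t−ȳ)(y_{t+2}−ȳ) = 29.5200
Denominator Σ(y_t−ȳ)² = 91.6000
r_2 = 29.5200 / 91.6000 = 0.322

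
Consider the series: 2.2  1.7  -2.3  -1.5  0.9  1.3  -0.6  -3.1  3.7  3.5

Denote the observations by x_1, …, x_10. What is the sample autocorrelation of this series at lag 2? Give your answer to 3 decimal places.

-0.534

Mean x̄ = (2.2 + 1.7 − 2.3 − 1.5 + 0.9 + 1.3 − 0.6 − 3.1 + 3.7 + 3.5)/10 = 0.5800
Numerator Σ_{t=1}^{8}(x_t−x̄)(x_{t+2}−x̄) = -26.8688
Denominator Σ(x_t−x̄)² = 50.3160
r_2 = -26.8688 / 50.3160 = -0.534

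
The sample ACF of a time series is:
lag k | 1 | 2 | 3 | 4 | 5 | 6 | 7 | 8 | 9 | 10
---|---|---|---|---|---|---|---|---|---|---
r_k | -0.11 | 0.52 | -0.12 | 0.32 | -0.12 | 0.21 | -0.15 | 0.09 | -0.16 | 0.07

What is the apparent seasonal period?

The largest autocorrelation is r_2 = 0.52, with weaker echoes at lags 4 (0.32) and 6 (0.21); the remaining lags stay at or below 0.09.
The dominant spike at lag 2 indicates a seasonal period of 2.

2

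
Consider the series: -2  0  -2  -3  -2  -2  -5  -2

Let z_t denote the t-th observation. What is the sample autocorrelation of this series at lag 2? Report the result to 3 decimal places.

-0.176

Mean z̄ = (-2 + 0 − 2 − 3 − 2 − 2 − 5 − 2)/8 = -2.2500
Σ(z_t−z̄)(z_{t+2}−z̄) = (0.0625) + (-1.6875) + (0.0625) + (-0.1875) + (-0.6875) + (0.0625) = -2.3750
Denominator Σ(z_t−z̄)² = 13.5000
r_2 = -2.3750 / 13.5000 = -0.176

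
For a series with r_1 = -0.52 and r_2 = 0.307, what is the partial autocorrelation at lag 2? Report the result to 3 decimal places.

0.050

φ_{22} = (r_2 − r_1²) / (1 − r_1²)
r_1² = (-0.52)² = 0.2704
Numerator = 0.307 − 0.2704 = 0.0366; denominator = 1 − 0.2704 = 0.7296
φ_{22} = 0.0366 / 0.7296 = 0.050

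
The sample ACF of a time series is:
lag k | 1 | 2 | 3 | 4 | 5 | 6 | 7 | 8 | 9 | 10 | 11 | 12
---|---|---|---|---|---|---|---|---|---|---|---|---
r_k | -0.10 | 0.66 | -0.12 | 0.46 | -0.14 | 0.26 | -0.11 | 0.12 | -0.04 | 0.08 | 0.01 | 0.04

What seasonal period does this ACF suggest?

The largest autocorrelation is r_2 = 0.66, with weaker echoes at lags 4 (0.46) and 6 (0.26); the remaining lags stay at or below 0.12.
The dominant spike at lag 2 indicates a seasonal period of 2.

2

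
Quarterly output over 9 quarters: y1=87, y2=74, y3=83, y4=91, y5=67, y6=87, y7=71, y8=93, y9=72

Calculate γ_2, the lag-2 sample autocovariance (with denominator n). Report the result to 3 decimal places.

30.326

Mean ȳ = (87 + 74 + 83 + 91 + 67 + 87 + 71 + 93 + 72)/9 = 80.5556
Σ_{t=1}^{7}(y_t−ȳ)(y_{t+2}−ȳ) = 272.9383
γ_2 = 272.9383 / 9 = 30.326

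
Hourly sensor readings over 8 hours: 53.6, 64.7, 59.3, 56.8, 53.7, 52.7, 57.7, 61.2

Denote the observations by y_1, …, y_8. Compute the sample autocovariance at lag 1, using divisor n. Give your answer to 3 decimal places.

0.537

Mean ȳ = (53.6 + 64.7 + 59.3 + 56.8 + 53.7 + 52.7 + 57.7 + 61.2)/8 = 57.4625
Deviations: -3.8625, 7.2375, 1.8375, -0.6625, -3.7625, -4.7625, 0.2375, 3.7375
Σ_{t=1}^{7}(y_t−ȳ)(y_{t+1}−ȳ) = 4.2948
γ_1 = 4.2948 / 8 = 0.537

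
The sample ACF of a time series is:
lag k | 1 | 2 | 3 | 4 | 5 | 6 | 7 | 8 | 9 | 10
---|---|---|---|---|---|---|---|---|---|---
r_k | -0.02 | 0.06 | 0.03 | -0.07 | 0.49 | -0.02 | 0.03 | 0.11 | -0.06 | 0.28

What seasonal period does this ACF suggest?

5

The largest autocorrelation is r_5 = 0.49, with a weaker echo at lag 10 (0.28); the remaining lags stay at or below 0.11.
The dominant spike at lag 5 indicates a seasonal period of 5.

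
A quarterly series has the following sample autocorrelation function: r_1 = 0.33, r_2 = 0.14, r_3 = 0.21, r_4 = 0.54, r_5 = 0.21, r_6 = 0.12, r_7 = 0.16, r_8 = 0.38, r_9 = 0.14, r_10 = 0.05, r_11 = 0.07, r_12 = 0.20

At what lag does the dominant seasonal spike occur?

4

The largest autocorrelation is r_4 = 0.54, with a weaker echo at lag 8 (0.38); the remaining lags stay at or below 0.33. The elevated value at lag 1 (0.33), dropping to 0.14 at lag 2, reflects decaying short-term dependence rather than seasonality.
The dominant spike at lag 4 indicates a seasonal period of 4.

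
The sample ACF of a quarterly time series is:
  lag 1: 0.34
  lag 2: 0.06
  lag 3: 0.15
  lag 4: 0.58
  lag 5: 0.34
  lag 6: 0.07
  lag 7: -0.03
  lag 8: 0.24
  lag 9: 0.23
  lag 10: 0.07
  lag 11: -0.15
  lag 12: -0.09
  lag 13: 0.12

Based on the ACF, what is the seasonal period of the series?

The largest autocorrelation is r_4 = 0.58; the remaining lags stay at or below 0.34. The elevated value at lag 1 (0.34), dropping to 0.06 at lag 2, reflects decaying short-term dependence rather than seasonality.
The dominant spike at lag 4 indicates a seasonal period of 4.

4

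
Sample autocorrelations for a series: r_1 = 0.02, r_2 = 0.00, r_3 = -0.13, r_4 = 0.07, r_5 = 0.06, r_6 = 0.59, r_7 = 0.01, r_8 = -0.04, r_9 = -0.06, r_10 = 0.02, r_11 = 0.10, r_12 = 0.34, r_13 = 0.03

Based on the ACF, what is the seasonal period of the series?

The largest autocorrelation is r_6 = 0.59, with a weaker echo at lag 12 (0.34); the remaining lags stay at or below 0.10.
The dominant spike at lag 6 indicates a seasonal period of 6.

6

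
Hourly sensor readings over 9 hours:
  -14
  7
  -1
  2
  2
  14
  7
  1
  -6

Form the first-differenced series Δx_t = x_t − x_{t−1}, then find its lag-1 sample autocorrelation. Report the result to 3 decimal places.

First differences Δx: 21, -8, 3, 0, 12, -7, -6, -7
Mean of differences = 1.0000
Numerator Σ(Δx_t−Δx̄)(Δx_{t+1}−Δx̄) = -187.0000
Denominator Σ(Δx_t−Δx̄)² = 784.0000
r_1(Δx) = -187.0000 / 784.0000 = -0.239

-0.239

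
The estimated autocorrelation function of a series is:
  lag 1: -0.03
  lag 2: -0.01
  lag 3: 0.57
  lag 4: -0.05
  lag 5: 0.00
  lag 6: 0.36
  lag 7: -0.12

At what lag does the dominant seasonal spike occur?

3

The largest autocorrelation is r_3 = 0.57, with a weaker echo at lag 6 (0.36); the remaining lags stay at or below 0.00.
The dominant spike at lag 3 indicates a seasonal period of 3.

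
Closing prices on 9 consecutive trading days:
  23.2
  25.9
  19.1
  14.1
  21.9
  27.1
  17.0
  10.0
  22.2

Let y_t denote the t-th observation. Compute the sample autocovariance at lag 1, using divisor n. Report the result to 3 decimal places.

0.903

Mean ȳ = (23.2 + 25.9 + 19.1 + 14.1 + 21.9 + 27.1 + 17.0 + 10.0 + 22.2)/9 = 20.0556
Σ_{t=1}^{8}(y_t−ȳ)(y_{t+1}−ȳ) = 8.1291
γ_1 = 8.1291 / 9 = 0.903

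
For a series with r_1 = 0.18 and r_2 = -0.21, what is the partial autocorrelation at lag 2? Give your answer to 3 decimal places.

φ_{22} = (r_2 − r_1²) / (1 − r_1²)
r_1² = (0.18)² = 0.0324
Numerator = -0.21 − 0.0324 = -0.2424; denominator = 1 − 0.0324 = 0.9676
φ_{22} = -0.2424 / 0.9676 = -0.251

-0.251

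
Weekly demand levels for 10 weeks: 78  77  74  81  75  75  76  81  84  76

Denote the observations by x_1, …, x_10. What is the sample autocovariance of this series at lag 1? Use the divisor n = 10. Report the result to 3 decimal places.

Mean x̄ = (78 + 77 + 74 + 81 + 75 + 75 + 76 + 81 + 84 + 76)/10 = 77.7000
Σ_{t=1}^{9}(x_t−x̄)(x_{t+1}−x̄) = -2.3900
γ_1 = -2.3900 / 10 = -0.239

-0.239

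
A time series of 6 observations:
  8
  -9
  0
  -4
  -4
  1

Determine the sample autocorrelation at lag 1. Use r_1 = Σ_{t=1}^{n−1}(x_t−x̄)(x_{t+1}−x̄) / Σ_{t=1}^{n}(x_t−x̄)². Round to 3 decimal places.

Mean x̄ = (8 − 9 + 0 − 4 − 4 + 1)/6 = -1.3333
Deviations from mean: 9.3333, -7.6667, 1.3333, -2.6667, -2.6667, 2.3333
Σ(x_t−x̄)(x_{t+1}−x̄) = (-71.5556) + (-10.2222) + (-3.5556) + (7.1111) + (-6.2222) = -84.4444
Denominator Σ(x_t−x̄)² = 167.3333
r_1 = -84.4444 / 167.3333 = -0.505

-0.505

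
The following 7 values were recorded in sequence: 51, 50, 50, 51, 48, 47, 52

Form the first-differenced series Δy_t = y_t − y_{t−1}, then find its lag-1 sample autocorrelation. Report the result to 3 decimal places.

First differences Δy: -1, 0, 1, -3, -1, 5
Mean of differences = 0.1667
Numerator Σ(Δy_t−Δȳ)(Δy_{t+1}−Δȳ) = -4.5278
Denominator Σ(Δy_t−Δȳ)² = 36.8333
r_1(Δy) = -4.5278 / 36.8333 = -0.123

-0.123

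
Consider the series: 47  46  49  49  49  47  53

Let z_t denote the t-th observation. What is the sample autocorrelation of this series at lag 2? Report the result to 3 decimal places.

-0.012

Mean z̄ = (47 + 46 + 49 + 49 + 49 + 47 + 53)/7 = 48.5714
Σ(z_t−z̄)(z_{t+2}−z̄) = (-0.6735) + (-1.1020) + (0.1837) + (-0.6735) + (1.8980) = -0.3673
Denominator Σ(z_t−z̄)² = 31.7143
r_2 = -0.3673 / 31.7143 = -0.012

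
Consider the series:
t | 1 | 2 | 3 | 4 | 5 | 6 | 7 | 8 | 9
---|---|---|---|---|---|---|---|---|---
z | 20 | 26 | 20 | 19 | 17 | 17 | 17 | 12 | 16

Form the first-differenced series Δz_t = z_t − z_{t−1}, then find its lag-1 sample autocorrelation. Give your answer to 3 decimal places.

-0.476

First differences Δz: 6, -6, -1, -2, 0, 0, -5, 4
Mean of differences = -0.5000
Numerator Σ(Δz_t−Δz̄)(Δz_{t+1}−Δz̄) = -55.2500
Denominator Σ(Δz_t−Δz̄)² = 116.0000
r_1(Δz) = -55.2500 / 116.0000 = -0.476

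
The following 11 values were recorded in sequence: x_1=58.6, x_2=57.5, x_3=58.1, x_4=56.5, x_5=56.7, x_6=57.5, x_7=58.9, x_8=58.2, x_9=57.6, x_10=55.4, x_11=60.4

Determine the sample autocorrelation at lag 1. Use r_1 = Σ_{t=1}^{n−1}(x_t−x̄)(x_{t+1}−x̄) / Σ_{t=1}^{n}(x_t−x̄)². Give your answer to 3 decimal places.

-0.272

Mean x̄ = (58.6 + 57.5 + 58.1 + 56.5 + 56.7 + 57.5 + 58.9 + 58.2 + 57.6 + 55.4 + 60.4)/11 = 57.7636
Numerator Σ_{t=1}^{10}(x_t−x̄)(x_{t+1}−x̄) = -4.8295
Denominator Σ(x_t−x̄)² = 17.7255
r_1 = -4.8295 / 17.7255 = -0.272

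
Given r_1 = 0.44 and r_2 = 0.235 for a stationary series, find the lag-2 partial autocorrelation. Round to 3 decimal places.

0.051

φ_{22} = (r_2 − r_1²) / (1 − r_1²)
r_1² = (0.44)² = 0.1936
Numerator = 0.235 − 0.1936 = 0.0414; denominator = 1 − 0.1936 = 0.8064
φ_{22} = 0.0414 / 0.8064 = 0.051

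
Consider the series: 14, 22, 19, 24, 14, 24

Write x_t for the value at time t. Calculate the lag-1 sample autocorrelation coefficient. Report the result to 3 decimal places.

-0.621

Mean x̄ = (14 + 22 + 19 + 24 + 14 + 24)/6 = 19.5000
Deviations from mean: -5.5000, 2.5000, -0.5000, 4.5000, -5.5000, 4.5000
Numerator Σ_{t=1}^{5}(x_t−x̄)(x_{t+1}−x̄) = -66.7500
Denominator Σ(x_t−x̄)² = 107.5000
r_1 = -66.7500 / 107.5000 = -0.621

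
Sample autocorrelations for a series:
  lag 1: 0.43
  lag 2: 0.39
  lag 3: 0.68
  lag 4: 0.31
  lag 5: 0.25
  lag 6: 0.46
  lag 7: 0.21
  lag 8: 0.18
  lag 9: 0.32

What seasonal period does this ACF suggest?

The largest autocorrelation is r_3 = 0.68, with a weaker echo at lag 6 (0.46); the remaining lags stay at or below 0.43. The elevated value at lag 1 (0.43), dropping to 0.39 at lag 2, reflects decaying short-term dependence rather than seasonality.
The dominant spike at lag 3 indicates a seasonal period of 3.

3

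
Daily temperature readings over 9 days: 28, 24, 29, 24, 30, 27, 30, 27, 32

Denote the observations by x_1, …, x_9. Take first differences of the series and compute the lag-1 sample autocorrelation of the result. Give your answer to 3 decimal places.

-0.840

First differences Δx: -4, 5, -5, 6, -3, 3, -3, 5
Mean of differences = 0.5000
Numerator Σ(Δx_t−Δx̄)(Δx_{t+1}−Δx̄) = -127.7500
Denominator Σ(Δx_t−Δx̄)² = 152.0000
r_1(Δx) = -127.7500 / 152.0000 = -0.840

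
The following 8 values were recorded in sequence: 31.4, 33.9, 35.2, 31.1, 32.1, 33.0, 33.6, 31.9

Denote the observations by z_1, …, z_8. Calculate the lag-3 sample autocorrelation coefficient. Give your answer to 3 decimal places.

0.094

Mean z̄ = (31.4 + 33.9 + 35.2 + 31.1 + 32.1 + 33.0 + 33.6 + 31.9)/8 = 32.7750
Σ(z_t−z̄)(z_{t+3}−z̄) = (2.3031) + (-0.7594) + (0.5456) + (-1.3819) + (0.5906) = 1.2981
Denominator Σ(z_t−z̄)² = 13.7950
r_3 = 1.2981 / 13.7950 = 0.094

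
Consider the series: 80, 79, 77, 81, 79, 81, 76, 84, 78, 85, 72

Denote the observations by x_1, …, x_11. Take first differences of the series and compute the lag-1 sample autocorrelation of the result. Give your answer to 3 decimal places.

-0.670

First differences Δx: -1, -2, 4, -2, 2, -5, 8, -6, 7, -13
Mean of differences = -0.8000
Numerator Σ(Δx_t−Δx̄)(Δx_{t+1}−Δx̄) = -244.8400
Denominator Σ(Δx_t−Δx̄)² = 365.6000
r_1(Δx) = -244.8400 / 365.6000 = -0.670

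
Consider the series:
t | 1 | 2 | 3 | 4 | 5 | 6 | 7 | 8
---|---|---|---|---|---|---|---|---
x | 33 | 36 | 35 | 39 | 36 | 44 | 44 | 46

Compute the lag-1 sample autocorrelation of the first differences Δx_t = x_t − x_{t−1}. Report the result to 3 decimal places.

-0.777

First differences Δx: 3, -1, 4, -3, 8, 0, 2
Mean of differences = 1.8571
Numerator Σ(Δx_t−Δx̄)(Δx_{t+1}−Δx̄) = -61.3061
Denominator Σ(Δx_t−Δx̄)² = 78.8571
r_1(Δx) = -61.3061 / 78.8571 = -0.777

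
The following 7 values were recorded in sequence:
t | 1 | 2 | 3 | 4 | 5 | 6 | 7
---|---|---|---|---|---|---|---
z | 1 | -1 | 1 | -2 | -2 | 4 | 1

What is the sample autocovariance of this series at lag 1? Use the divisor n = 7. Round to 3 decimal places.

-0.583

Mean z̄ = (1 − 1 + 1 − 2 − 2 + 4 + 1)/7 = 0.2857
Σ_{t=1}^{6}(z_t−z̄)(z_{t+1}−z̄) = -4.0816
γ_1 = -4.0816 / 7 = -0.583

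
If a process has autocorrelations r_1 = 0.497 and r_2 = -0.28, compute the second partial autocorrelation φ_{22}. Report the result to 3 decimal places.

-0.700

φ_{22} = (r_2 − r_1²) / (1 − r_1²)
r_1² = (0.497)² = 0.247009
Numerator = -0.28 − 0.2470 = -0.5270; denominator = 1 − 0.2470 = 0.7530
φ_{22} = -0.5270 / 0.7530 = -0.700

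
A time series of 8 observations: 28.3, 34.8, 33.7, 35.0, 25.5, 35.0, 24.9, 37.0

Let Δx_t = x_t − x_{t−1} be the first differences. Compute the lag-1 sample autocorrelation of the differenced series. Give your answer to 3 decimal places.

-0.688

First differences Δx: 6.5, -1.1, 1.3, -9.5, 9.5, -10.1, 12.1
Mean of differences = 1.2429
Numerator Σ(Δx_t−Δx̄)(Δx_{t+1}−Δx̄) = -318.5804
Denominator Σ(Δx_t−Δx̄)² = 463.2571
r_1(Δx) = -318.5804 / 463.2571 = -0.688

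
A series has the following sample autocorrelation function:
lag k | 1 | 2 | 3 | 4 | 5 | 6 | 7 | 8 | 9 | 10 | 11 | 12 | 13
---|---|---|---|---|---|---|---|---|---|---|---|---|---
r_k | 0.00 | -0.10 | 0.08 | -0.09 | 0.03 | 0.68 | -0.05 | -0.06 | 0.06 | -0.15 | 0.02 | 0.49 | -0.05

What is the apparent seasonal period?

6

The largest autocorrelation is r_6 = 0.68, with a weaker echo at lag 12 (0.49); the remaining lags stay at or below 0.08.
The dominant spike at lag 6 indicates a seasonal period of 6.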